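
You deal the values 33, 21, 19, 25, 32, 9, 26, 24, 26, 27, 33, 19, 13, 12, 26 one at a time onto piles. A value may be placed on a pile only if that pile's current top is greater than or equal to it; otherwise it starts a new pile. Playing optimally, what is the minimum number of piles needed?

The minimum number of non-increasing subsequences covering a sequence equals the length of its longest strictly increasing subsequence.
LIS length is 5 (e.g. 21, 25, 26, 27, 33), so 5 piles are needed.

5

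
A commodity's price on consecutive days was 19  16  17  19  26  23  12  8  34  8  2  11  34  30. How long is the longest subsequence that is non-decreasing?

6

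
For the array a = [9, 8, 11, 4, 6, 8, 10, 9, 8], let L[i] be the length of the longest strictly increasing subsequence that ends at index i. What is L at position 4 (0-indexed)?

dp[i] = 1 + max{dp[j] : j<i, a[j]<a[i]} (or 1 if no such j):
i:      0  1  2  3  4  5  6  7  8
a[i]:   9  8 11  4  6  8 10  9  8
dp:     1  1  2  1  2  3  4  4  3
At index 4 the value is 2.

2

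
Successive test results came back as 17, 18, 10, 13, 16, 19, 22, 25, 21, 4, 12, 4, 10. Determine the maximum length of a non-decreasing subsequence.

6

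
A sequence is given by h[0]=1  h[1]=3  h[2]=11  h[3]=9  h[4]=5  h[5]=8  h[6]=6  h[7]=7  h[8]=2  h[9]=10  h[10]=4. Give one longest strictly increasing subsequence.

1, 3, 5, 6, 7, 10

Patience tails give the LIS length; then backtrack through the dp parents:
1 → extends → [1]
3 → extends → [1, 3]
11 → extends → [1, 3, 11]
9 → replaces 11 → [1, 3, 9]
5 → replaces 9 → [1, 3, 5]
8 → extends → [1, 3, 5, 8]
6 → replaces 8 → [1, 3, 5, 6]
7 → extends → [1, 3, 5, 6, 7]
2 → replaces 3 → [1, 2, 5, 6, 7]
10 → extends → [1, 2, 5, 6, 7, 10]
4 → replaces 5 → [1, 2, 4, 6, 7, 10]
Length 6; one witness is 1, 3, 5, 6, 7, 10.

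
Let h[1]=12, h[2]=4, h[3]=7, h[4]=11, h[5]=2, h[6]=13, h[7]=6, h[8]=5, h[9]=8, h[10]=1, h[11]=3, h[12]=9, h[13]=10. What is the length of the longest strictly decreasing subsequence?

Let dp[i] be the longest strictly decreasing subsequence ending at i:
i:      1  2  3  4  5  6  7  8  9 10 11 12 13
h[i]:  12  4  7 11  2 13  6  5  8  1  3  9 10
dp:     1  2  2  2  3  1  3  4  3  5  5  3  3
Maximum is 5.

5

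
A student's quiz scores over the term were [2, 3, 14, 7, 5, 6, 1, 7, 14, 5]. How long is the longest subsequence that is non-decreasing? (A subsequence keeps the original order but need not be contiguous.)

6

Track the smallest tail for each achievable length (allowing ties):
2 → extends → [2]
3 → extends → [2, 3]
14 → extends → [2, 3, 14]
7 → replaces 14 → [2, 3, 7]
5 → replaces 7 → [2, 3, 5]
6 → extends → [2, 3, 5, 6]
1 → replaces 2 → [1, 3, 5, 6]
7 → extends → [1, 3, 5, 6, 7]
14 → extends → [1, 3, 5, 6, 7, 14]
5 → replaces 6 → [1, 3, 5, 5, 7, 14]
Six tails, so the longest non-decreasing subsequence has length 6 (e.g. 2, 3, 5, 6, 7, 14).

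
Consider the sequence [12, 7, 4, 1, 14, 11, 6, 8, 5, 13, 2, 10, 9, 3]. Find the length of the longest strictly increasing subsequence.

4

Let dp[i] be the length of the longest such subsequence ending at index i:
i:      1  2  3  4  5  6  7  8  9 10 11 12 13 14
a[i]:  12  7  4  1 14 11  6  8  5 13  2 10  9  3
dp:     1  1  1  1  2  2  2  3  2  4  2  4  4  3
Maximum dp value is 4.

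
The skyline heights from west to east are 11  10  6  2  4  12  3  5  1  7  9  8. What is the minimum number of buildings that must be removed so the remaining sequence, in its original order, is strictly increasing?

Fewest deletions = n − (longest strictly increasing subsequence).
i:      1  2  3  4  5  6  7  8  9 10 11 12
a[i]:  11 10  6  2  4 12  3  5  1  7  9  8
dp:     1  1  1  1  2  3  2  3  1  4  5  5
max dp = 5, so deletions = 12 − 5 = 7.

7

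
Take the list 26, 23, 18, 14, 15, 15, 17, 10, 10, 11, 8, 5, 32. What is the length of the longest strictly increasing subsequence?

4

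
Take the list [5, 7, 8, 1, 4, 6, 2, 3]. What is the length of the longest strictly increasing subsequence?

Track the smallest tail for each achievable length (strict):
5 → extends → [5]
7 → extends → [5, 7]
8 → extends → [5, 7, 8]
1 → replaces 5 → [1, 7, 8]
4 → replaces 7 → [1, 4, 8]
6 → replaces 8 → [1, 4, 6]
2 → replaces 4 → [1, 2, 6]
3 → replaces 6 → [1, 2, 3]
Three tails, so the longest strictly increasing subsequence has length 3 (e.g. 5, 7, 8).

3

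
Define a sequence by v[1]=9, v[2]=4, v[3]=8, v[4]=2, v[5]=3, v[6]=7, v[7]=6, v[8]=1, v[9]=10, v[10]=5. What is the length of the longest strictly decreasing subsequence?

5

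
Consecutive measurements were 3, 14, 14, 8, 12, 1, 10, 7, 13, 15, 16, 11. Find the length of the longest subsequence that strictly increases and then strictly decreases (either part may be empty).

7

inc[i] = longest strictly increasing subsequence ending at i; dec[i] = longest strictly decreasing subsequence starting at i:
i:      1  2  3  4  5  6  7  8  9 10 11 12
a[i]:   3 14 14  8 12  1 10  7 13 15 16 11
inc:    1  2  2  2  3  1  3  2  4  5  6  4
dec:    2  4  4  2  3  1  2  1  2  2  2  1
Best peak at i=11 (value 16): inc=6, dec=2, length 6+2−1 = 7.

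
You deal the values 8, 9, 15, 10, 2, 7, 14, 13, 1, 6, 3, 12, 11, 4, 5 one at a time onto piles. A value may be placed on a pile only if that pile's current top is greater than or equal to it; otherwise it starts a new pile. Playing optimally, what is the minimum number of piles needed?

4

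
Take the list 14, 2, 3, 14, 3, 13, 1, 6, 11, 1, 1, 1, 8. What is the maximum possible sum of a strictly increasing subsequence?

Let S[i] be the best sum of a strictly increasing subsequence ending at i:
i:      1  2  3  4  5  6  7  8  9 10 11 12 13
a[i]:  14  2  3 14  3 13  1  6 11  1  1  1  8
S:     14  2  5 19  5 18  1 11 22  1  1  1 19
Maximum is 22 (e.g. 2 + 3 + 6 + 11).

22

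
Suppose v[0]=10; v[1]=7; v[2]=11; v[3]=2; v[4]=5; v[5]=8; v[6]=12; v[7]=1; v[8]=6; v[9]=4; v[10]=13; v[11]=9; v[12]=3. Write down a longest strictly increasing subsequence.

2, 5, 8, 12, 13

Patience tails give the LIS length; then backtrack through the dp parents:
10 → extends → [10]
7 → replaces 10 → [7]
11 → extends → [7, 11]
2 → replaces 7 → [2, 11]
5 → replaces 11 → [2, 5]
8 → extends → [2, 5, 8]
12 → extends → [2, 5, 8, 12]
1 → replaces 2 → [1, 5, 8, 12]
6 → replaces 8 → [1, 5, 6, 12]
4 → replaces 5 → [1, 4, 6, 12]
13 → extends → [1, 4, 6, 12, 13]
9 → replaces 12 → [1, 4, 6, 9, 13]
3 → replaces 4 → [1, 3, 6, 9, 13]
Length 5; one witness is 2, 5, 8, 12, 13.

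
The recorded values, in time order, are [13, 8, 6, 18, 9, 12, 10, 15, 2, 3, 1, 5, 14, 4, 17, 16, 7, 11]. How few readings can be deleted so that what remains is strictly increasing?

Fewest deletions = n − (longest strictly increasing subsequence).
i:      1  2  3  4  5  6  7  8  9 10 11 12 13 14 15 16 17 18
a[i]:  13  8  6 18  9 12 10 15  2  3  1  5 14  4 17 16  7 11
dp:     1  1  1  2  2  3  3  4  1  2  1  3  4  3  5  5  4  5
max dp = 5, so deletions = 18 − 5 = 13.

13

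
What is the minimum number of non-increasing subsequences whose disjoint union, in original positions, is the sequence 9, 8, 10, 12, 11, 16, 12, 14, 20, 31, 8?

7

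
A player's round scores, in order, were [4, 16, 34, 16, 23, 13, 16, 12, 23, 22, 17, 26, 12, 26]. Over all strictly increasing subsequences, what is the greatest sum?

Let S[i] be the best sum of a strictly increasing subsequence ending at i:
i:      1  2  3  4  5  6  7  8  9 10 11 12 13 14
a[i]:   4 16 34 16 23 13 16 12 23 22 17 26 12 26
S:      4 20 54 20 43 17 33 16 56 55 50 82 16 82
Maximum is 82 (e.g. 4 + 13 + 16 + 23 + 26).

82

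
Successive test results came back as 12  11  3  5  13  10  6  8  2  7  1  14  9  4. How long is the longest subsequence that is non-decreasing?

5

Track the smallest tail for each achievable length (allowing ties):
12 → extends → [12]
11 → replaces 12 → [11]
3 → replaces 11 → [3]
5 → extends → [3, 5]
13 → extends → [3, 5, 13]
10 → replaces 13 → [3, 5, 10]
6 → replaces 10 → [3, 5, 6]
8 → extends → [3, 5, 6, 8]
2 → replaces 3 → [2, 5, 6, 8]
7 → replaces 8 → [2, 5, 6, 7]
1 → replaces 2 → [1, 5, 6, 7]
14 → extends → [1, 5, 6, 7, 14]
9 → replaces 14 → [1, 5, 6, 7, 9]
4 → replaces 5 → [1, 4, 6, 7, 9]
Five tails, so the longest non-decreasing subsequence has length 5 (e.g. 3, 5, 6, 8, 14).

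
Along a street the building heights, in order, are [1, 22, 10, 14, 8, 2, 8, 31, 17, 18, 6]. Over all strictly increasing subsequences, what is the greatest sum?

Let S[i] be the best sum of a strictly increasing subsequence ending at i:
i:      1  2  3  4  5  6  7  8  9 10 11
a[i]:   1 22 10 14  8  2  8 31 17 18  6
S:      1 23 11 25  9  3 11 56 42 60  9
Maximum is 60 (e.g. 1 + 10 + 14 + 17 + 18).

60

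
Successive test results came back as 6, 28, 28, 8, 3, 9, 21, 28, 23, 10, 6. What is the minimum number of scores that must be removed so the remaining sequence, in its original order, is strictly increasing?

6

Fewest deletions = n − (longest strictly increasing subsequence).
i:      1  2  3  4  5  6  7  8  9 10 11
a[i]:   6 28 28  8  3  9 21 28 23 10  6
dp:     1  2  2  2  1  3  4  5  5  4  2
max dp = 5, so deletions = 11 − 5 = 6.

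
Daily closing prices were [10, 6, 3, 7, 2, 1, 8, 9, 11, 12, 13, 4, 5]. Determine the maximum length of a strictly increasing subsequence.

Track the smallest tail for each achievable length (strict):
10 → extends → [10]
6 → replaces 10 → [6]
3 → replaces 6 → [3]
7 → extends → [3, 7]
2 → replaces 3 → [2, 7]
1 → replaces 2 → [1, 7]
8 → extends → [1, 7, 8]
9 → extends → [1, 7, 8, 9]
11 → extends → [1, 7, 8, 9, 11]
12 → extends → [1, 7, 8, 9, 11, 12]
13 → extends → [1, 7, 8, 9, 11, 12, 13]
4 → replaces 7 → [1, 4, 8, 9, 11, 12, 13]
5 → replaces 8 → [1, 4, 5, 9, 11, 12, 13]
Seven tails, so the longest strictly increasing subsequence has length 7 (e.g. 6, 7, 8, 9, 11, 12, 13).

7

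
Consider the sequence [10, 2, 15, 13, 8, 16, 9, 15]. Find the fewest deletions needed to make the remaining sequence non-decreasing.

4

Fewest deletions = n − (longest non-decreasing subsequence).
i:      1  2  3  4  5  6  7  8
a[i]:  10  2 15 13  8 16  9 15
dp:     1  1  2  2  2  3  3  4
max dp = 4, so deletions = 8 − 4 = 4.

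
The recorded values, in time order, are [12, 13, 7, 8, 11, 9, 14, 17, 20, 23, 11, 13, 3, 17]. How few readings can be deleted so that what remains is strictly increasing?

Fewest deletions = n − (longest strictly increasing subsequence).
i:      1  2  3  4  5  6  7  8  9 10 11 12 13 14
a[i]:  12 13  7  8 11  9 14 17 20 23 11 13  3 17
dp:     1  2  1  2  3  3  4  5  6  7  4  5  1  6
max dp = 7, so deletions = 14 − 7 = 7.

7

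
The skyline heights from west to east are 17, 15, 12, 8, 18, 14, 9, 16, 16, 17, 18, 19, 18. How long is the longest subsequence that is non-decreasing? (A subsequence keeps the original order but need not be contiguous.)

Let dp[i] be the length of the longest such subsequence ending at index i:
i:      1  2  3  4  5  6  7  8  9 10 11 12 13
a[i]:  17 15 12  8 18 14  9 16 16 17 18 19 18
dp:     1  1  1  1  2  2  2  3  4  5  6  7  7
Maximum dp value is 7.

7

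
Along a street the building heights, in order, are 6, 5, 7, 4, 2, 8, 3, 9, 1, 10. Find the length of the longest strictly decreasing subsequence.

Negate each value so 'decreasing' becomes 'increasing', then run patience tails on the negated sequence:
-6 → extends → [-6]
-5 → extends → [-6, -5]
-7 → replaces -6 → [-7, -5]
-4 → extends → [-7, -5, -4]
-2 → extends → [-7, -5, -4, -2]
-8 → replaces -7 → [-8, -5, -4, -2]
-3 → replaces -2 → [-8, -5, -4, -3]
-9 → replaces -8 → [-9, -5, -4, -3]
-1 → extends → [-9, -5, -4, -3, -1]
-10 → replaces -9 → [-10, -5, -4, -3, -1]
Five tails, so the longest strictly decreasing subsequence of the original has length 5.

5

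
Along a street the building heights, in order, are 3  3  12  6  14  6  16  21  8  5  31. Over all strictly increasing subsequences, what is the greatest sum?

97

Let S[i] be the best sum of a strictly increasing subsequence ending at i:
i:      1  2  3  4  5  6  7  8  9 10 11
a[i]:   3  3 12  6 14  6 16 21  8  5 31
S:      3  3 15  9 29  9 45 66 17  8 97
Maximum is 97 (e.g. 3 + 12 + 14 + 16 + 21 + 31).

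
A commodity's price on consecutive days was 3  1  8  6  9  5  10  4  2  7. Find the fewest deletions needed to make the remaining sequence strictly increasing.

Fewest deletions = n − (longest strictly increasing subsequence).
Patience tails:
3 → extends → [3]
1 → replaces 3 → [1]
8 → extends → [1, 8]
6 → replaces 8 → [1, 6]
9 → extends → [1, 6, 9]
5 → replaces 6 → [1, 5, 9]
10 → extends → [1, 5, 9, 10]
4 → replaces 5 → [1, 4, 9, 10]
2 → replaces 4 → [1, 2, 9, 10]
7 → replaces 9 → [1, 2, 7, 10]
Longest strictly increasing subsequence has length 4, so deletions = 10 − 4 = 6.

6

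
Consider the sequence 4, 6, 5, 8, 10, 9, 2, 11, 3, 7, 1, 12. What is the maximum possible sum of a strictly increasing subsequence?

Let S[i] be the best sum of a strictly increasing subsequence ending at i:
i:      1  2  3  4  5  6  7  8  9 10 11 12
a[i]:   4  6  5  8 10  9  2 11  3  7  1 12
S:      4 10  9 18 28 27  2 39  5 17  1 51
Maximum is 51 (e.g. 4 + 6 + 8 + 10 + 11 + 12).

51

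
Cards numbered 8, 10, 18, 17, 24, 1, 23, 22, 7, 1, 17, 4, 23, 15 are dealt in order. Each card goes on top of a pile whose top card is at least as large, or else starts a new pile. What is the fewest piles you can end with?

5

Place each on the leftmost legal pile:
8 → new pile 1 (tops now [8])
10 → new pile 2 (tops now [8, 10])
18 → new pile 3 (tops now [8, 10, 18])
17 → pile 3 (tops now [8, 10, 17])
24 → new pile 4 (tops now [8, 10, 17, 24])
1 → pile 1 (tops now [1, 10, 17, 24])
23 → pile 4 (tops now [1, 10, 17, 23])
22 → pile 4 (tops now [1, 10, 17, 22])
7 → pile 2 (tops now [1, 7, 17, 22])
1 → pile 1 (tops now [1, 7, 17, 22])
17 → pile 3 (tops now [1, 7, 17, 22])
4 → pile 2 (tops now [1, 4, 17, 22])
23 → new pile 5 (tops now [1, 4, 17, 22, 23])
15 → pile 3 (tops now [1, 4, 15, 22, 23])
Five piles.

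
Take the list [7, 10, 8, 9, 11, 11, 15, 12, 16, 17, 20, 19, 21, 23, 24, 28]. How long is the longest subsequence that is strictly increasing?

12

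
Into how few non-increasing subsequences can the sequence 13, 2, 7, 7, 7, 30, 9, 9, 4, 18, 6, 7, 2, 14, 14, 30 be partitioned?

The minimum number of non-increasing subsequences covering a sequence equals the length of its longest strictly increasing subsequence.
LIS length is 6 (e.g. 2, 4, 6, 7, 14, 30), so 6 piles are needed.

6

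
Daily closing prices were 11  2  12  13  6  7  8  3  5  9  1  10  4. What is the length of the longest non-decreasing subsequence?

6

Track the smallest tail for each achievable length (allowing ties):
11 → extends → [11]
2 → replaces 11 → [2]
12 → extends → [2, 12]
13 → extends → [2, 12, 13]
6 → replaces 12 → [2, 6, 13]
7 → replaces 13 → [2, 6, 7]
8 → extends → [2, 6, 7, 8]
3 → replaces 6 → [2, 3, 7, 8]
5 → replaces 7 → [2, 3, 5, 8]
9 → extends → [2, 3, 5, 8, 9]
1 → replaces 2 → [1, 3, 5, 8, 9]
10 → extends → [1, 3, 5, 8, 9, 10]
4 → replaces 5 → [1, 3, 4, 8, 9, 10]
Six tails, so the longest non-decreasing subsequence has length 6 (e.g. 2, 6, 7, 8, 9, 10).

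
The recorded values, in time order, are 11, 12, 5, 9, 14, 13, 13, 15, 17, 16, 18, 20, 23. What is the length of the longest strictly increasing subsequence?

Let dp[i] be the length of the longest such subsequence ending at index i:
i:      1  2  3  4  5  6  7  8  9 10 11 12 13
a[i]:  11 12  5  9 14 13 13 15 17 16 18 20 23
dp:     1  2  1  2  3  3  3  4  5  5  6  7  8
Maximum dp value is 8.

8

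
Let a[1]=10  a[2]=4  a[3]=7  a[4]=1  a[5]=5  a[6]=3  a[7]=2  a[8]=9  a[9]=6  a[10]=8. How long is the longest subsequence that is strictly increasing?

Track the smallest tail for each achievable length (strict):
10 → extends → [10]
4 → replaces 10 → [4]
7 → extends → [4, 7]
1 → replaces 4 → [1, 7]
5 → replaces 7 → [1, 5]
3 → replaces 5 → [1, 3]
2 → replaces 3 → [1, 2]
9 → extends → [1, 2, 9]
6 → replaces 9 → [1, 2, 6]
8 → extends → [1, 2, 6, 8]
Four tails, so the longest strictly increasing subsequence has length 4 (e.g. 4, 5, 6, 8).

4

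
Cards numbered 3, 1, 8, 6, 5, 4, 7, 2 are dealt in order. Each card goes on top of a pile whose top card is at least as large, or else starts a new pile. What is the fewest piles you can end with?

Place each on the leftmost legal pile:
3 → new pile 1 (tops now [3])
1 → pile 1 (tops now [1])
8 → new pile 2 (tops now [1, 8])
6 → pile 2 (tops now [1, 6])
5 → pile 2 (tops now [1, 5])
4 → pile 2 (tops now [1, 4])
7 → new pile 3 (tops now [1, 4, 7])
2 → pile 2 (tops now [1, 2, 7])
Three piles.

3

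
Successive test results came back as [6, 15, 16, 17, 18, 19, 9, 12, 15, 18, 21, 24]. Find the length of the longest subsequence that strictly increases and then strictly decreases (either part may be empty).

inc[i] = longest strictly increasing subsequence ending at i; dec[i] = longest strictly decreasing subsequence starting at i:
i:      1  2  3  4  5  6  7  8  9 10 11 12
a[i]:   6 15 16 17 18 19  9 12 15 18 21 24
inc:    1  2  3  4  5  6  2  3  4  5  7  8
dec:    1  2  2  2  2  2  1  1  1  1  1  1
Best peak at i=12 (value 24): inc=8, dec=1, length 8+1−1 = 8.

8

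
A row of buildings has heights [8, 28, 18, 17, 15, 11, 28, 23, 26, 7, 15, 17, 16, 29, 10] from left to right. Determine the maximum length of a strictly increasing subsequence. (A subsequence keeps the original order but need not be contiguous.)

Let dp[i] be the length of the longest such subsequence ending at index i:
i:      1  2  3  4  5  6  7  8  9 10 11 12 13 14 15
a[i]:   8 28 18 17 15 11 28 23 26  7 15 17 16 29 10
dp:     1  2  2  2  2  2  3  3  4  1  3  4  4  5  2
Maximum dp value is 5.

5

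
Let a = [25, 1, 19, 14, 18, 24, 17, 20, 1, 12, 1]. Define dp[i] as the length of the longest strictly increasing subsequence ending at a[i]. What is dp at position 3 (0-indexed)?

dp[i] = 1 + max{dp[j] : j<i, a[j]<a[i]} (or 1 if no such j):
i:      0  1  2  3  4  5  6  7  8  9 10
a[i]:  25  1 19 14 18 24 17 20  1 12  1
dp:     1  1  2  2  3  4  3  4  1  2  1
At index 3 the value is 2.

2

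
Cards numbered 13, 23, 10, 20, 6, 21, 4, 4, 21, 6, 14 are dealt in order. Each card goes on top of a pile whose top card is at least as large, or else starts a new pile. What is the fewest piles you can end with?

3

Place each on the leftmost legal pile:
13 → new pile 1 (tops now [13])
23 → new pile 2 (tops now [13, 23])
10 → pile 1 (tops now [10, 23])
20 → pile 2 (tops now [10, 20])
6 → pile 1 (tops now [6, 20])
21 → new pile 3 (tops now [6, 20, 21])
4 → pile 1 (tops now [4, 20, 21])
4 → pile 1 (tops now [4, 20, 21])
21 → pile 3 (tops now [4, 20, 21])
6 → pile 2 (tops now [4, 6, 21])
14 → pile 3 (tops now [4, 6, 14])
Three piles.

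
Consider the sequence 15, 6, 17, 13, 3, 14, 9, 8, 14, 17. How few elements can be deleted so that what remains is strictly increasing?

6

Fewest deletions = n − (longest strictly increasing subsequence).
Patience tails:
15 → extends → [15]
6 → replaces 15 → [6]
17 → extends → [6, 17]
13 → replaces 17 → [6, 13]
3 → replaces 6 → [3, 13]
14 → extends → [3, 13, 14]
9 → replaces 13 → [3, 9, 14]
8 → replaces 9 → [3, 8, 14]
14 → already a tail → [3, 8, 14]
17 → extends → [3, 8, 14, 17]
Longest strictly increasing subsequence has length 4, so deletions = 10 − 4 = 6.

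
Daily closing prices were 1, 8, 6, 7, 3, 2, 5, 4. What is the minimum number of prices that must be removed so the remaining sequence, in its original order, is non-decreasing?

Fewest deletions = n − (longest non-decreasing subsequence).
i:     1 2 3 4 5 6 7 8
a[i]:  1 8 6 7 3 2 5 4
dp:    1 2 2 3 2 2 3 3
max dp = 3, so deletions = 8 − 3 = 5.

5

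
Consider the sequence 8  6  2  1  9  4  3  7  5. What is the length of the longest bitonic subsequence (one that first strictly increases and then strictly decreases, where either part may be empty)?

inc[i] = longest strictly increasing subsequence ending at i; dec[i] = longest strictly decreasing subsequence starting at i:
i:     1 2 3 4 5 6 7 8 9
a[i]:  8 6 2 1 9 4 3 7 5
inc:   1 1 1 1 2 2 2 3 3
dec:   4 3 2 1 3 2 1 2 1
Best peak at i=1 (value 8): inc=1, dec=4, length 1+4−1 = 4.

4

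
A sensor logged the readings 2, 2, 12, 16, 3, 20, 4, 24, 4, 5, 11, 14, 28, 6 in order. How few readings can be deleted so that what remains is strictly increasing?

7

Fewest deletions = n − (longest strictly increasing subsequence).
Patience tails:
2 → extends → [2]
2 → already a tail → [2]
12 → extends → [2, 12]
16 → extends → [2, 12, 16]
3 → replaces 12 → [2, 3, 16]
20 → extends → [2, 3, 16, 20]
4 → replaces 16 → [2, 3, 4, 20]
24 → extends → [2, 3, 4, 20, 24]
4 → already a tail → [2, 3, 4, 20, 24]
5 → replaces 20 → [2, 3, 4, 5, 24]
11 → replaces 24 → [2, 3, 4, 5, 11]
14 → extends → [2, 3, 4, 5, 11, 14]
28 → extends → [2, 3, 4, 5, 11, 14, 28]
6 → replaces 11 → [2, 3, 4, 5, 6, 14, 28]
Longest strictly increasing subsequence has length 7, so deletions = 14 − 7 = 7.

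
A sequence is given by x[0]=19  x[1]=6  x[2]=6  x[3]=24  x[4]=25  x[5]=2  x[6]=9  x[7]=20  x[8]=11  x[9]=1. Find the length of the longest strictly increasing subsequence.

Let dp[i] be the length of the longest such subsequence ending at index i:
i:      0  1  2  3  4  5  6  7  8  9
x[i]:  19  6  6 24 25  2  9 20 11  1
dp:     1  1  1  2  3  1  2  3  3  1
Maximum dp value is 3.

3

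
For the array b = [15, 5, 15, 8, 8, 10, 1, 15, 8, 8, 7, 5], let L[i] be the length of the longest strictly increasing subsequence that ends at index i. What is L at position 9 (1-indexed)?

dp[i] = 1 + max{dp[j] : j<i, b[j]<b[i]} (or 1 if no such j):
i:      1  2  3  4  5  6  7  8  9 10 11 12
b[i]:  15  5 15  8  8 10  1 15  8  8  7  5
dp:     1  1  2  2  2  3  1  4  2  2  2  2
At index 9 the value is 2.

2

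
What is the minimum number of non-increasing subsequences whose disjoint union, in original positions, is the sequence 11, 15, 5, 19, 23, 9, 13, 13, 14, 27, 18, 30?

6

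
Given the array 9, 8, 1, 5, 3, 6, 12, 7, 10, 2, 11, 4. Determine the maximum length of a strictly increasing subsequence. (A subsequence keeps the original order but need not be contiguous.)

Let dp[i] be the length of the longest such subsequence ending at index i:
i:      1  2  3  4  5  6  7  8  9 10 11 12
a[i]:   9  8  1  5  3  6 12  7 10  2 11  4
dp:     1  1  1  2  2  3  4  4  5  2  6  3
Maximum dp value is 6.

6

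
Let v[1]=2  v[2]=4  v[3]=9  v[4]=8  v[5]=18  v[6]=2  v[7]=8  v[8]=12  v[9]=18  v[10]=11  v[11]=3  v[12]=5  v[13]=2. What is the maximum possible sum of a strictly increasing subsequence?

45

Let S[i] be the best sum of a strictly increasing subsequence ending at i:
i:      1  2  3  4  5  6  7  8  9 10 11 12 13
v[i]:   2  4  9  8 18  2  8 12 18 11  3  5  2
S:      2  6 15 14 33  2 14 27 45 26  5 11  2
Maximum is 45 (e.g. 2 + 4 + 9 + 12 + 18).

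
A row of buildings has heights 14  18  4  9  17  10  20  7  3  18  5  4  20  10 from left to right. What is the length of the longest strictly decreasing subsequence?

6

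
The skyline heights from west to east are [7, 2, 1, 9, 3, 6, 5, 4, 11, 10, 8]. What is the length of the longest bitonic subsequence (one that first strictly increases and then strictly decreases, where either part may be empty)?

inc[i] = longest strictly increasing subsequence ending at i; dec[i] = longest strictly decreasing subsequence starting at i:
i:      1  2  3  4  5  6  7  8  9 10 11
a[i]:   7  2  1  9  3  6  5  4 11 10  8
inc:    1  1  1  2  2  3  3  3  4  4  4
dec:    4  2  1  4  1  3  2  1  3  2  1
Best peak at i=9 (value 11): inc=4, dec=3, length 4+3−1 = 6.

6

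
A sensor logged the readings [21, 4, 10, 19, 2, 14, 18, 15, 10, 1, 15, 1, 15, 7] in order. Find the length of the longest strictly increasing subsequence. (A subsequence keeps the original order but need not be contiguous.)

Let dp[i] be the length of the longest such subsequence ending at index i:
i:      1  2  3  4  5  6  7  8  9 10 11 12 13 14
a[i]:  21  4 10 19  2 14 18 15 10  1 15  1 15  7
dp:     1  1  2  3  1  3  4  4  2  1  4  1  4  2
Maximum dp value is 4.

4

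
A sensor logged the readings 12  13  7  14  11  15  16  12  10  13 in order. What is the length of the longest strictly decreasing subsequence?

Let dp[i] be the longest strictly decreasing subsequence ending at i:
i:      1  2  3  4  5  6  7  8  9 10
a[i]:  12 13  7 14 11 15 16 12 10 13
dp:     1  1  2  1  2  1  1  2  3  2
Maximum is 3.

3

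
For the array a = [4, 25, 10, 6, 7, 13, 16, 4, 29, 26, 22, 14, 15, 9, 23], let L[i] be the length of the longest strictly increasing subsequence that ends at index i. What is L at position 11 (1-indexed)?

dp[i] = 1 + max{dp[j] : j<i, a[j]<a[i]} (or 1 if no such j):
i:      1  2  3  4  5  6  7  8  9 10 11 12 13 14 15
a[i]:   4 25 10  6  7 13 16  4 29 26 22 14 15  9 23
dp:     1  2  2  2  3  4  5  1  6  6  6  5  6  4  7
At index 11 the value is 6.

6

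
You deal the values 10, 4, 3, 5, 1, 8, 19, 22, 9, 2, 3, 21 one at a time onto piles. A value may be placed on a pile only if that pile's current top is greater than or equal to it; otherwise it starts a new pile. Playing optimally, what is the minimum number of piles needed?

5

The minimum number of non-increasing subsequences covering a sequence equals the length of its longest strictly increasing subsequence.
LIS length is 5 (e.g. 4, 5, 8, 19, 22), so 5 piles are needed.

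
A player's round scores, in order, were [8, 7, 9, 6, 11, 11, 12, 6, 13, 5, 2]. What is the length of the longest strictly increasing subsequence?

5

Let dp[i] be the length of the longest such subsequence ending at index i:
i:      1  2  3  4  5  6  7  8  9 10 11
a[i]:   8  7  9  6 11 11 12  6 13  5  2
dp:     1  1  2  1  3  3  4  1  5  1  1
Maximum dp value is 5.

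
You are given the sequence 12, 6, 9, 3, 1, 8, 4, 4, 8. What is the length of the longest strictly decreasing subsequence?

4

Let dp[i] be the longest strictly decreasing subsequence ending at i:
i:      1  2  3  4  5  6  7  8  9
a[i]:  12  6  9  3  1  8  4  4  8
dp:     1  2  2  3  4  3  4  4  3
Maximum is 4.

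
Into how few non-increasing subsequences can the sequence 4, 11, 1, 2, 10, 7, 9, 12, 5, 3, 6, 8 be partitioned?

Place each on the leftmost legal pile:
4 → new pile 1 (tops now [4])
11 → new pile 2 (tops now [4, 11])
1 → pile 1 (tops now [1, 11])
2 → pile 2 (tops now [1, 2])
10 → new pile 3 (tops now [1, 2, 10])
7 → pile 3 (tops now [1, 2, 7])
9 → new pile 4 (tops now [1, 2, 7, 9])
12 → new pile 5 (tops now [1, 2, 7, 9, 12])
5 → pile 3 (tops now [1, 2, 5, 9, 12])
3 → pile 3 (tops now [1, 2, 3, 9, 12])
6 → pile 4 (tops now [1, 2, 3, 6, 12])
8 → pile 5 (tops now [1, 2, 3, 6, 8])
Five piles.

5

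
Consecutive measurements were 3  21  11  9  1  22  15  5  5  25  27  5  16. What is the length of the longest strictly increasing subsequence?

5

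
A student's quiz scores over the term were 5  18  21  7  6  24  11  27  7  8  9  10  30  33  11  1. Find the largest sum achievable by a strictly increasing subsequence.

Let S[i] be the best sum of a strictly increasing subsequence ending at i:
i:       1   2   3   4   5   6   7   8   9  10  11  12  13  14  15  16
a[i]:    5  18  21   7   6  24  11  27   7   8   9  10  30  33  11   1
S:       5  23  44  12  11  68  23  95  18  26  35  45 125 158  56   1
Maximum is 158 (e.g. 5 + 18 + 21 + 24 + 27 + 30 + 33).

158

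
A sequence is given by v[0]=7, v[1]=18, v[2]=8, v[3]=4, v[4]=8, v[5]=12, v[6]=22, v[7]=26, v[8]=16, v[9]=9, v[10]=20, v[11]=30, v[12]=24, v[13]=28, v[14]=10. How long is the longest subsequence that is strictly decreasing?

3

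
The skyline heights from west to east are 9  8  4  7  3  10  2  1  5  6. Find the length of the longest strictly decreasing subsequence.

Negate each value so 'decreasing' becomes 'increasing', then run patience tails on the negated sequence:
-9 → extends → [-9]
-8 → extends → [-9, -8]
-4 → extends → [-9, -8, -4]
-7 → replaces -4 → [-9, -8, -7]
-3 → extends → [-9, -8, -7, -3]
-10 → replaces -9 → [-10, -8, -7, -3]
-2 → extends → [-10, -8, -7, -3, -2]
-1 → extends → [-10, -8, -7, -3, -2, -1]
-5 → replaces -3 → [-10, -8, -7, -5, -2, -1]
-6 → replaces -5 → [-10, -8, -7, -6, -2, -1]
Six tails, so the longest strictly decreasing subsequence of the original has length 6.

6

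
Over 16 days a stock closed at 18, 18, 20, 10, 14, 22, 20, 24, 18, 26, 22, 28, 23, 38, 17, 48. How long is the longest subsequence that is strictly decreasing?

Let dp[i] be the longest strictly decreasing subsequence ending at i:
i:      1  2  3  4  5  6  7  8  9 10 11 12 13 14 15 16
a[i]:  18 18 20 10 14 22 20 24 18 26 22 28 23 38 17 48
dp:     1  1  1  2  2  1  2  1  3  1  2  1  2  1  4  1
Maximum is 4.

4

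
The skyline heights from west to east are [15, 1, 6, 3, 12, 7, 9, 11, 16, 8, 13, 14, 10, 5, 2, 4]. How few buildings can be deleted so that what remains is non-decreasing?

9

Fewest deletions = n − (longest non-decreasing subsequence).
i:      1  2  3  4  5  6  7  8  9 10 11 12 13 14 15 16
a[i]:  15  1  6  3 12  7  9 11 16  8 13 14 10  5  2  4
dp:     1  1  2  2  3  3  4  5  6  4  6  7  5  3  2  3
max dp = 7, so deletions = 16 − 7 = 9.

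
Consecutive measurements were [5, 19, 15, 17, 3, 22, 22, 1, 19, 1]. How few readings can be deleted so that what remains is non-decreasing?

5

Fewest deletions = n − (longest non-decreasing subsequence).
i:      1  2  3  4  5  6  7  8  9 10
a[i]:   5 19 15 17  3 22 22  1 19  1
dp:     1  2  2  3  1  4  5  1  4  2
max dp = 5, so deletions = 10 − 5 = 5.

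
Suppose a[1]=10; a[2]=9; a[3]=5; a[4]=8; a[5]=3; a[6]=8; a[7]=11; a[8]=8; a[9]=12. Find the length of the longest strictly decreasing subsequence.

4

Negate each value so 'decreasing' becomes 'increasing', then run patience tails on the negated sequence:
-10 → extends → [-10]
-9 → extends → [-10, -9]
-5 → extends → [-10, -9, -5]
-8 → replaces -5 → [-10, -9, -8]
-3 → extends → [-10, -9, -8, -3]
-8 → already a tail → [-10, -9, -8, -3]
-11 → replaces -10 → [-11, -9, -8, -3]
-8 → already a tail → [-11, -9, -8, -3]
-12 → replaces -11 → [-12, -9, -8, -3]
Four tails, so the longest strictly decreasing subsequence of the original has length 4.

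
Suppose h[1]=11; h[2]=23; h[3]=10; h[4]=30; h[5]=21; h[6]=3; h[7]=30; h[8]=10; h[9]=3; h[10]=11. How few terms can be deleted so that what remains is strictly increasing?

7

Fewest deletions = n − (longest strictly increasing subsequence).
i:      1  2  3  4  5  6  7  8  9 10
h[i]:  11 23 10 30 21  3 30 10  3 11
dp:     1  2  1  3  2  1  3  2  1  3
max dp = 3, so deletions = 10 − 3 = 7.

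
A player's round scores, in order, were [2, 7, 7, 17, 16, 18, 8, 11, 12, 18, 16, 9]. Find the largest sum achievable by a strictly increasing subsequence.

Let S[i] be the best sum of a strictly increasing subsequence ending at i:
i:      1  2  3  4  5  6  7  8  9 10 11 12
a[i]:   2  7  7 17 16 18  8 11 12 18 16  9
S:      2  9  9 26 25 44 17 28 40 58 56 26
Maximum is 58 (e.g. 2 + 7 + 8 + 11 + 12 + 18).

58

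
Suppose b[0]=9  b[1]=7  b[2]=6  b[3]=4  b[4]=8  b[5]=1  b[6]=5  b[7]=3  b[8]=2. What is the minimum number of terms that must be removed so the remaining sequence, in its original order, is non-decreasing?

7

Fewest deletions = n − (longest non-decreasing subsequence).
Patience tails:
9 → extends → [9]
7 → replaces 9 → [7]
6 → replaces 7 → [6]
4 → replaces 6 → [4]
8 → extends → [4, 8]
1 → replaces 4 → [1, 8]
5 → replaces 8 → [1, 5]
3 → replaces 5 → [1, 3]
2 → replaces 3 → [1, 2]
Longest non-decreasing subsequence has length 2, so deletions = 9 − 2 = 7.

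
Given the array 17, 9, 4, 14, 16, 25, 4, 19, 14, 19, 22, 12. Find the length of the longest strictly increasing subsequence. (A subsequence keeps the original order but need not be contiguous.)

5

Track the smallest tail for each achievable length (strict):
17 → extends → [17]
9 → replaces 17 → [9]
4 → replaces 9 → [4]
14 → extends → [4, 14]
16 → extends → [4, 14, 16]
25 → extends → [4, 14, 16, 25]
4 → already a tail → [4, 14, 16, 25]
19 → replaces 25 → [4, 14, 16, 19]
14 → already a tail → [4, 14, 16, 19]
19 → already a tail → [4, 14, 16, 19]
22 → extends → [4, 14, 16, 19, 22]
12 → replaces 14 → [4, 12, 16, 19, 22]
Five tails, so the longest strictly increasing subsequence has length 5 (e.g. 9, 14, 16, 19, 22).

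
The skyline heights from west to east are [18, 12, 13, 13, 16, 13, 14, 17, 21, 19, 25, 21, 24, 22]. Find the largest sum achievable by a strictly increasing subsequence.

122

Let S[i] be the best sum of a strictly increasing subsequence ending at i:
i:       1   2   3   4   5   6   7   8   9  10  11  12  13  14
a[i]:   18  12  13  13  16  13  14  17  21  19  25  21  24  22
S:      18  12  25  25  41  25  39  58  79  77 104  98 122 120
Maximum is 122 (e.g. 12 + 13 + 16 + 17 + 19 + 21 + 24).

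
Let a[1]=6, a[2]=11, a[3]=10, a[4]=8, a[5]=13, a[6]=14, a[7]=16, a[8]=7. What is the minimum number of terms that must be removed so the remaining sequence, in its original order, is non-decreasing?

Fewest deletions = n − (longest non-decreasing subsequence).
Patience tails:
6 → extends → [6]
11 → extends → [6, 11]
10 → replaces 11 → [6, 10]
8 → replaces 10 → [6, 8]
13 → extends → [6, 8, 13]
14 → extends → [6, 8, 13, 14]
16 → extends → [6, 8, 13, 14, 16]
7 → replaces 8 → [6, 7, 13, 14, 16]
Longest non-decreasing subsequence has length 5, so deletions = 8 − 5 = 3.

3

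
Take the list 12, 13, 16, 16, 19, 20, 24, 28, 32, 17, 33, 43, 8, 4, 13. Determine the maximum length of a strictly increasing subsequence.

Track the smallest tail for each achievable length (strict):
12 → extends → [12]
13 → extends → [12, 13]
16 → extends → [12, 13, 16]
16 → already a tail → [12, 13, 16]
19 → extends → [12, 13, 16, 19]
20 → extends → [12, 13, 16, 19, 20]
24 → extends → [12, 13, 16, 19, 20, 24]
28 → extends → [12, 13, 16, 19, 20, 24, 28]
32 → extends → [12, 13, 16, 19, 20, 24, 28, 32]
17 → replaces 19 → [12, 13, 16, 17, 20, 24, 28, 32]
33 → extends → [12, 13, 16, 17, 20, 24, 28, 32, 33]
43 → extends → [12, 13, 16, 17, 20, 24, 28, 32, 33, 43]
8 → replaces 12 → [8, 13, 16, 17, 20, 24, 28, 32, 33, 43]
4 → replaces 8 → [4, 13, 16, 17, 20, 24, 28, 32, 33, 43]
13 → already a tail → [4, 13, 16, 17, 20, 24, 28, 32, 33, 43]
Ten tails, so the longest strictly increasing subsequence has length 10 (e.g. 12, 13, 16, 19, 20, 24, 28, 32, 33, 43).

10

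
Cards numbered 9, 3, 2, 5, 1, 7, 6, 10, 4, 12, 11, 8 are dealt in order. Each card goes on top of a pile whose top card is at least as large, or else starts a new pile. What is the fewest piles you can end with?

5

Place each on the leftmost legal pile:
9 → new pile 1 (tops now [9])
3 → pile 1 (tops now [3])
2 → pile 1 (tops now [2])
5 → new pile 2 (tops now [2, 5])
1 → pile 1 (tops now [1, 5])
7 → new pile 3 (tops now [1, 5, 7])
6 → pile 3 (tops now [1, 5, 6])
10 → new pile 4 (tops now [1, 5, 6, 10])
4 → pile 2 (tops now [1, 4, 6, 10])
12 → new pile 5 (tops now [1, 4, 6, 10, 12])
11 → pile 5 (tops now [1, 4, 6, 10, 11])
8 → pile 4 (tops now [1, 4, 6, 8, 11])
Five piles.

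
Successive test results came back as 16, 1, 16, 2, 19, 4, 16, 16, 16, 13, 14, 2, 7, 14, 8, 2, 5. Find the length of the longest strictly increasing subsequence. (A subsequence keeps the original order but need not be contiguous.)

5

Track the smallest tail for each achievable length (strict):
16 → extends → [16]
1 → replaces 16 → [1]
16 → extends → [1, 16]
2 → replaces 16 → [1, 2]
19 → extends → [1, 2, 19]
4 → replaces 19 → [1, 2, 4]
16 → extends → [1, 2, 4, 16]
16 → already a tail → [1, 2, 4, 16]
16 → already a tail → [1, 2, 4, 16]
13 → replaces 16 → [1, 2, 4, 13]
14 → extends → [1, 2, 4, 13, 14]
2 → already a tail → [1, 2, 4, 13, 14]
7 → replaces 13 → [1, 2, 4, 7, 14]
14 → already a tail → [1, 2, 4, 7, 14]
8 → replaces 14 → [1, 2, 4, 7, 8]
2 → already a tail → [1, 2, 4, 7, 8]
5 → replaces 7 → [1, 2, 4, 5, 8]
Five tails, so the longest strictly increasing subsequence has length 5 (e.g. 1, 2, 4, 13, 14).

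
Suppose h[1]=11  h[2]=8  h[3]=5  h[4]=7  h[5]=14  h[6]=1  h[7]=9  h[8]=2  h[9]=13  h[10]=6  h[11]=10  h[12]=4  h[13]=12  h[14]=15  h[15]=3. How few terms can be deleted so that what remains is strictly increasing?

Fewest deletions = n − (longest strictly increasing subsequence).
i:      1  2  3  4  5  6  7  8  9 10 11 12 13 14 15
h[i]:  11  8  5  7 14  1  9  2 13  6 10  4 12 15  3
dp:     1  1  1  2  3  1  3  2  4  3  4  3  5  6  3
max dp = 6, so deletions = 15 − 6 = 9.

9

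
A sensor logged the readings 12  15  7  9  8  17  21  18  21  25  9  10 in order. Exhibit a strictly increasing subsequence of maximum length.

12, 15, 17, 18, 21, 25

Patience tails give the LIS length; then backtrack through the dp parents:
12 → extends → [12]
15 → extends → [12, 15]
7 → replaces 12 → [7, 15]
9 → replaces 15 → [7, 9]
8 → replaces 9 → [7, 8]
17 → extends → [7, 8, 17]
21 → extends → [7, 8, 17, 21]
18 → replaces 21 → [7, 8, 17, 18]
21 → extends → [7, 8, 17, 18, 21]
25 → extends → [7, 8, 17, 18, 21, 25]
9 → replaces 17 → [7, 8, 9, 18, 21, 25]
10 → replaces 18 → [7, 8, 9, 10, 21, 25]
Length 6; one witness is 12, 15, 17, 18, 21, 25.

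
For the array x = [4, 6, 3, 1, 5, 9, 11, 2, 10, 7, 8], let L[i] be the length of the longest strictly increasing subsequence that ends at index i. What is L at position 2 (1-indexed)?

dp[i] = 1 + max{dp[j] : j<i, x[j]<x[i]} (or 1 if no such j):
i:      1  2  3  4  5  6  7  8  9 10 11
x[i]:   4  6  3  1  5  9 11  2 10  7  8
dp:     1  2  1  1  2  3  4  2  4  3  4
At index 2 the value is 2.

2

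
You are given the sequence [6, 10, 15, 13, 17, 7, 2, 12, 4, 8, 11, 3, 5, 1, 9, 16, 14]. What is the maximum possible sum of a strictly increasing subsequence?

48

Let S[i] be the best sum of a strictly increasing subsequence ending at i:
i:      1  2  3  4  5  6  7  8  9 10 11 12 13 14 15 16 17
a[i]:   6 10 15 13 17  7  2 12  4  8 11  3  5  1  9 16 14
S:      6 16 31 29 48 13  2 28  6 21 32  5 11  1 30 48 46
Maximum is 48 (e.g. 6 + 10 + 15 + 17).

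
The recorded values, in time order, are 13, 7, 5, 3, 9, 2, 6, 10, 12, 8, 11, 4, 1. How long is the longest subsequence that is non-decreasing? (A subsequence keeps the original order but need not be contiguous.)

4

Track the smallest tail for each achievable length (allowing ties):
13 → extends → [13]
7 → replaces 13 → [7]
5 → replaces 7 → [5]
3 → replaces 5 → [3]
9 → extends → [3, 9]
2 → replaces 3 → [2, 9]
6 → replaces 9 → [2, 6]
10 → extends → [2, 6, 10]
12 → extends → [2, 6, 10, 12]
8 → replaces 10 → [2, 6, 8, 12]
11 → replaces 12 → [2, 6, 8, 11]
4 → replaces 6 → [2, 4, 8, 11]
1 → replaces 2 → [1, 4, 8, 11]
Four tails, so the longest non-decreasing subsequence has length 4 (e.g. 7, 9, 10, 12).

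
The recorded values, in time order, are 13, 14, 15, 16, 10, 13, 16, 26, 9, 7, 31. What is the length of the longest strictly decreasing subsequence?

4

Negate each value so 'decreasing' becomes 'increasing', then run patience tails on the negated sequence:
-13 → extends → [-13]
-14 → replaces -13 → [-14]
-15 → replaces -14 → [-15]
-16 → replaces -15 → [-16]
-10 → extends → [-16, -10]
-13 → replaces -10 → [-16, -13]
-16 → already a tail → [-16, -13]
-26 → replaces -16 → [-26, -13]
-9 → extends → [-26, -13, -9]
-7 → extends → [-26, -13, -9, -7]
-31 → replaces -26 → [-31, -13, -9, -7]
Four tails, so the longest strictly decreasing subsequence of the original has length 4.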